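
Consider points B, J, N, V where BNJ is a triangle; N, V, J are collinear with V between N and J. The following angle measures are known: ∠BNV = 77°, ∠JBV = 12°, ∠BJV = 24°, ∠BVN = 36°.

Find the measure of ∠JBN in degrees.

1. ∠BNJ = 77°  [V on ray NJ]
2. ∠BJN = 24°  [V on ray JN]
3. ∠JBN = 79°  [△BNJ]

∠JBN = 79°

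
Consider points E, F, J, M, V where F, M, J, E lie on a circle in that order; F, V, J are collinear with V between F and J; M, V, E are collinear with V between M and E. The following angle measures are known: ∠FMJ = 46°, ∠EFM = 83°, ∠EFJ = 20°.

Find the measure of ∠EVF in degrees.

1. ∠FEJ = 134°  [cyclic FMJE, opposite ∠M+∠E]
2. ∠EJM = 97°  [cyclic FMJE, opposite ∠F+∠J]
3. ∠EMJ = 20°  [same arc JE]
4. ∠EJF = 26°  [△FJE]
5. ∠JEM = 63°  [△MJE]
6. ∠EVJ = 91°  [△JVE]
7. ∠EVF = 89°  [linear pair at V on FJ]

∠EVF = 89°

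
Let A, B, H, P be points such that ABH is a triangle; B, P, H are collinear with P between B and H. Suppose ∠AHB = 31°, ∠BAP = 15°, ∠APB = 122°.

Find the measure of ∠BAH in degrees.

∠BAH = 106°

1. ∠ABP = 43°  [△ABP]
2. ∠ABH = 43°  [P on ray BH]
3. ∠BAH = 106°  [△ABH]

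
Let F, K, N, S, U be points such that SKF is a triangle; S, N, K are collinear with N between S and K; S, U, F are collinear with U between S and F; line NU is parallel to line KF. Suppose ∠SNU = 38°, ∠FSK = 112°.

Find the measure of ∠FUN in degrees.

1. ∠FKS = 38°  [NU∥KF, corresponding at N]
2. ∠KFS = 30°  [△SKF]
3. ∠NUS = 30°  [NU∥KF, corresponding at U]
4. ∠FUN = 150°  [linear pair at U on SF]

∠FUN = 150°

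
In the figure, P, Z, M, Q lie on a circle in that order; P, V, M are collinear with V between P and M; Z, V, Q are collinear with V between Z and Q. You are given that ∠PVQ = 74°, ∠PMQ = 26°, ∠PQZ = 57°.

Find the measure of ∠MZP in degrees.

1. ∠MPQ = 49°  [△PVQ]
2. ∠MQP = 105°  [△PMQ]
3. ∠MZP = 75°  [cyclic PZMQ, opposite ∠Z+∠Q]

∠MZP = 75°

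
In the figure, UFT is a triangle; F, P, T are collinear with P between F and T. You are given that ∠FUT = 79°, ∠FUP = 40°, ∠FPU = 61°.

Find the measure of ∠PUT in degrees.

1. ∠PFU = 79°  [△UFP]
2. ∠TPU = 119°  [linear pair at P on FT]
3. ∠TFU = 79°  [P on ray FT]
4. ∠FTU = 22°  [△UFT]
5. ∠PTU = 22°  [P on ray TF]
6. ∠PUT = 39°  [△UPT]

∠PUT = 39°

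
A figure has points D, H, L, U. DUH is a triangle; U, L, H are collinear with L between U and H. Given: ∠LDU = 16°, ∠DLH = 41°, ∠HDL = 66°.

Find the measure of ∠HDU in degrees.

1. ∠DHL = 73°  [△DLH]
2. ∠DLU = 139°  [linear pair at L on UH]
3. ∠DHU = 73°  [L on ray HU]
4. ∠DUL = 25°  [△DUL]
5. ∠DUH = 25°  [L on ray UH]
6. ∠HDU = 82°  [△DUH]

∠HDU = 82°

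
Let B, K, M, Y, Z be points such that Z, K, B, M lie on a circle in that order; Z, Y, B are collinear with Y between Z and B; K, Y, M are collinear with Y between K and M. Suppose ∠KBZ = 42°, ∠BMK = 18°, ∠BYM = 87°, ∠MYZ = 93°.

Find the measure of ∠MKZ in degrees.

1. ∠BZK = 18°  [same arc KB]
2. ∠KYZ = 87°  [vertical angles at Y]
3. ∠MKZ = 75°  [△ZYK]

∠MKZ = 75°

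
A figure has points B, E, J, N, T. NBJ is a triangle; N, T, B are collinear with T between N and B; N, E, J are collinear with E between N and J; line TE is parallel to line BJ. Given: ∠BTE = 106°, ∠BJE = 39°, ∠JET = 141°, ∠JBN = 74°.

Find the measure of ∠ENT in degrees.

1. ∠ETN = 74°  [linear pair at T on NB]
2. ∠NET = 39°  [linear pair at E on NJ]
3. ∠ENT = 67°  [△NTE]

∠ENT = 67°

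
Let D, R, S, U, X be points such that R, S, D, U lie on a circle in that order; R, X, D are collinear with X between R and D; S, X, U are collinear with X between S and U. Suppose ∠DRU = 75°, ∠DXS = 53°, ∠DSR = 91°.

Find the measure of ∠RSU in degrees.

∠RSU = 16°

1. ∠DSU = 75°  [same arc DU]
2. ∠RXS = 127°  [linear pair at X on RD]
3. ∠RDS = 52°  [△SXD]
4. ∠DRS = 37°  [△RSD]
5. ∠RSU = 16°  [△RXS]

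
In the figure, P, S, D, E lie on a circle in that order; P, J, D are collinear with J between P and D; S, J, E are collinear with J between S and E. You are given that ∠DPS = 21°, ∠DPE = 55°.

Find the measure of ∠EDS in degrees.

1. ∠DES = 21°  [same arc SD]
2. ∠DSE = 55°  [same arc DE]
3. ∠EDS = 104°  [△SDE]

∠EDS = 104°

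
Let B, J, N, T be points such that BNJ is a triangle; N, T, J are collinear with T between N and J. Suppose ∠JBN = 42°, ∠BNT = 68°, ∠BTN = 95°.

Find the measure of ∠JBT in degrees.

∠JBT = 25°

1. ∠BNJ = 68°  [T on ray NJ]
2. ∠BTJ = 85°  [linear pair at T on NJ]
3. ∠BJN = 70°  [△BNJ]
4. ∠BJT = 70°  [T on ray JN]
5. ∠JBT = 25°  [△BTJ]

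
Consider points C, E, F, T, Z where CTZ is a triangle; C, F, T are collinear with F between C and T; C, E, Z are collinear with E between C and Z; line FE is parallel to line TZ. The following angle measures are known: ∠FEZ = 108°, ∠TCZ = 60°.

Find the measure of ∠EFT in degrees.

∠EFT = 132°

1. ∠CEF = 72°  [linear pair at E on CZ]
2. ∠ECF = 60°  [F on CT, E on CZ]
3. ∠CFE = 48°  [△CFE]
4. ∠EFT = 132°  [linear pair at F on CT]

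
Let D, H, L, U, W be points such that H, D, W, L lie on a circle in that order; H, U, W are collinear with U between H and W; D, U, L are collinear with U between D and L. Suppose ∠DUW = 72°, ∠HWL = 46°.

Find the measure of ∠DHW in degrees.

∠DHW = 26°

1. ∠DUH = 108°  [linear pair at U on HW]
2. ∠HDL = 46°  [same arc HL]
3. ∠DHW = 26°  [△HUD]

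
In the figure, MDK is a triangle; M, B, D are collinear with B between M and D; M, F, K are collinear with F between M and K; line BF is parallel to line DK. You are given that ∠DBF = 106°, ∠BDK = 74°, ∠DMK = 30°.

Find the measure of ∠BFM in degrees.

∠BFM = 76°

1. ∠FBM = 74°  [linear pair at B on MD]
2. ∠BMF = 30°  [B on MD, F on MK]
3. ∠BFM = 76°  [△MBF]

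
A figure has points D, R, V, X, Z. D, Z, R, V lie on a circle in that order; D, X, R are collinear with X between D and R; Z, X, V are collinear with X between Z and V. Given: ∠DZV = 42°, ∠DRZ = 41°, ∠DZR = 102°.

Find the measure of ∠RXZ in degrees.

∠RXZ = 79°

1. ∠DRV = 42°  [same arc DV]
2. ∠DVZ = 41°  [same arc DZ]
3. ∠DVR = 78°  [cyclic DZRV, opposite ∠Z+∠V]
4. ∠RDV = 60°  [△DRV]
5. ∠DXV = 79°  [△DXV]
6. ∠RXZ = 79°  [vertical angles at X]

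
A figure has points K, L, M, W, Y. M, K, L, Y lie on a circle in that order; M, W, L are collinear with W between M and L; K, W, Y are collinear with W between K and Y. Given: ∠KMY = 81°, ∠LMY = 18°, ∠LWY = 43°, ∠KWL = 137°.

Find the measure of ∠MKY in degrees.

∠MKY = 74°

1. ∠MWY = 137°  [linear pair at W on ML]
2. ∠KYM = 25°  [△MWY]
3. ∠MKY = 74°  [△MKY]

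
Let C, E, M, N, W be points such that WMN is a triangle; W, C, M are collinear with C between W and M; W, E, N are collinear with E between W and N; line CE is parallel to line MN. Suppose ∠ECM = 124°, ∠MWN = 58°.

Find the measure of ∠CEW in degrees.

1. ∠ECW = 56°  [linear pair at C on WM]
2. ∠CWE = 58°  [C on WM, E on WN]
3. ∠CEW = 66°  [△WCE]

∠CEW = 66°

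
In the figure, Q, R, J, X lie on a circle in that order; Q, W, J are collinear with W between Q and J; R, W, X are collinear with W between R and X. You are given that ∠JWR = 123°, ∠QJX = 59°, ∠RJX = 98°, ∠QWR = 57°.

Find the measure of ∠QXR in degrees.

∠QXR = 39°

1. ∠QRX = 59°  [same arc QX]
2. ∠RQX = 82°  [cyclic QRJX, opposite ∠Q+∠J]
3. ∠QXR = 39°  [△QRX]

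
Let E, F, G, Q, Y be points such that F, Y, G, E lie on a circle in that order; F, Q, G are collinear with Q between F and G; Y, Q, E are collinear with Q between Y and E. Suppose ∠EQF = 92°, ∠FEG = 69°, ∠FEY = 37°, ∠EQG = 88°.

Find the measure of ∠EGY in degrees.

1. ∠GQY = 92°  [vertical angles at Q]
2. ∠EFG = 51°  [△FQE]
3. ∠EGF = 60°  [△FGE]
4. ∠FGY = 37°  [same arc FY]
5. ∠GEY = 32°  [△GQE]
6. ∠EYG = 51°  [△YQG]
7. ∠EGY = 97°  [△YGE]

∠EGY = 97°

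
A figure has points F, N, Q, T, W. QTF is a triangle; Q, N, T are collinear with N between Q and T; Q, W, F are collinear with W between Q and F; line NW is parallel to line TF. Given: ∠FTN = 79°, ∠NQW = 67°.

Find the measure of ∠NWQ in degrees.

1. ∠FTQ = 79°  [N on ray TQ]
2. ∠FQT = 67°  [N on QT, W on QF]
3. ∠QFT = 34°  [△QTF]
4. ∠NWQ = 34°  [NW∥TF, corresponding at W]

∠NWQ = 34°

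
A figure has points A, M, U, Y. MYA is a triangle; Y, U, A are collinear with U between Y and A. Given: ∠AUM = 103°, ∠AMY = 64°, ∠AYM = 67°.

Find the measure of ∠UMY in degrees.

1. ∠MUY = 77°  [linear pair at U on YA]
2. ∠MYU = 67°  [U on ray YA]
3. ∠UMY = 36°  [△MYU]

∠UMY = 36°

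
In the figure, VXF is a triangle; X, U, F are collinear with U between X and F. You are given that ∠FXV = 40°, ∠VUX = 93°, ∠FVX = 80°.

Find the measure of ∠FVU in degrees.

∠FVU = 33°

1. ∠VFX = 60°  [△VXF]
2. ∠FUV = 87°  [linear pair at U on XF]
3. ∠UFV = 60°  [U on ray FX]
4. ∠FVU = 33°  [△VUF]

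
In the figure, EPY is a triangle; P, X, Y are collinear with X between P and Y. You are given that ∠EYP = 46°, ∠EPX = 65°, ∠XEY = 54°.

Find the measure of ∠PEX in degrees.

∠PEX = 15°

1. ∠EYX = 46°  [X on ray YP]
2. ∠EXY = 80°  [△EXY]
3. ∠EXP = 100°  [linear pair at X on PY]
4. ∠PEX = 15°  [△EPX]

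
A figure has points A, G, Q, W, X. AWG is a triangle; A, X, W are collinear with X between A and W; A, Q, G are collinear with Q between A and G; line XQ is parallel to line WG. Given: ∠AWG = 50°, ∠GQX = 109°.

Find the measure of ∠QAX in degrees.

1. ∠AXQ = 50°  [XQ∥WG, corresponding at X]
2. ∠AQX = 71°  [linear pair at Q on AG]
3. ∠QAX = 59°  [△AXQ]

∠QAX = 59°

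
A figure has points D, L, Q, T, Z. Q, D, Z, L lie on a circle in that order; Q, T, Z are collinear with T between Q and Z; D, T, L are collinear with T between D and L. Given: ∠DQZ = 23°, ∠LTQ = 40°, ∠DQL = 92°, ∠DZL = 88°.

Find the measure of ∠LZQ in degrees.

1. ∠DLZ = 23°  [same arc DZ]
2. ∠LTZ = 140°  [linear pair at T on QZ]
3. ∠LZQ = 17°  [△ZTL]

∠LZQ = 17°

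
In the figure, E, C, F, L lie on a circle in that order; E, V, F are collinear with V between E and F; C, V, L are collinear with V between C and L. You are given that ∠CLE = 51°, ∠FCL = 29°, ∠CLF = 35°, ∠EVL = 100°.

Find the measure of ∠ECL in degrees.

∠ECL = 65°

1. ∠CFE = 51°  [same arc EC]
2. ∠CVF = 100°  [△CVF]
3. ∠CEF = 35°  [same arc CF]
4. ∠CVE = 80°  [linear pair at V on EF]
5. ∠ECL = 65°  [△EVC]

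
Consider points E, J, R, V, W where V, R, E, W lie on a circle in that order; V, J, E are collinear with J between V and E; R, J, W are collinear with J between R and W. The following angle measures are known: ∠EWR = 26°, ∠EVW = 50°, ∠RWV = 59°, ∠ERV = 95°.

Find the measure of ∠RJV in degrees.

1. ∠ERW = 50°  [same arc EW]
2. ∠REV = 59°  [same arc VR]
3. ∠EJR = 71°  [△RJE]
4. ∠RJV = 109°  [linear pair at J on VE]

∠RJV = 109°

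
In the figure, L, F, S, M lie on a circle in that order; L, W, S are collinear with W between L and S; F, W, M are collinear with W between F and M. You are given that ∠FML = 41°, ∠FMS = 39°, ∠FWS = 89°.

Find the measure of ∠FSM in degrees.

1. ∠FSL = 41°  [same arc LF]
2. ∠MFS = 50°  [△FWS]
3. ∠FSM = 91°  [△FSM]

∠FSM = 91°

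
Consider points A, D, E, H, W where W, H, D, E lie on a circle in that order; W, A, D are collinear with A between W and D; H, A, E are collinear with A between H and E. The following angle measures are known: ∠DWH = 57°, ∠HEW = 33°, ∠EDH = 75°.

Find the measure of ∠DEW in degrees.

1. ∠HDW = 33°  [same arc WH]
2. ∠DHW = 90°  [△WHD]
3. ∠DEW = 90°  [cyclic WHDE, opposite ∠H+∠E]

∠DEW = 90°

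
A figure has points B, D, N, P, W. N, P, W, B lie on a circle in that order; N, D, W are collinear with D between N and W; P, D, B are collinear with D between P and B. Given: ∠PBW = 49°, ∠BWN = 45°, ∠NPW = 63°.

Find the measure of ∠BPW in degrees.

1. ∠NBW = 117°  [cyclic NPWB, opposite ∠P+∠B]
2. ∠BNW = 18°  [△NWB]
3. ∠BPW = 18°  [same arc WB]

∠BPW = 18°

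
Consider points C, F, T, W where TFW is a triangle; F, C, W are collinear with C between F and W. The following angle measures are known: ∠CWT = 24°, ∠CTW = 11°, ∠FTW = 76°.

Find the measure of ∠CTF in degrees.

∠CTF = 65°

1. ∠TCW = 145°  [△TCW]
2. ∠FWT = 24°  [C on ray WF]
3. ∠TFW = 80°  [△TFW]
4. ∠FCT = 35°  [linear pair at C on FW]
5. ∠CFT = 80°  [C on ray FW]
6. ∠CTF = 65°  [△TFC]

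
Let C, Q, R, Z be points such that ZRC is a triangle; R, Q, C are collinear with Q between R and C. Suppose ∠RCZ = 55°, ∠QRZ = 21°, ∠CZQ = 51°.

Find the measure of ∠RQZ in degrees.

1. ∠QCZ = 55°  [Q on ray CR]
2. ∠CQZ = 74°  [△ZQC]
3. ∠RQZ = 106°  [linear pair at Q on RC]

∠RQZ = 106°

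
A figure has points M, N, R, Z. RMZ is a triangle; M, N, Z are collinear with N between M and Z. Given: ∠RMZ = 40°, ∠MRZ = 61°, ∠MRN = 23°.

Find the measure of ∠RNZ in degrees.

∠RNZ = 63°

1. ∠NMR = 40°  [N on ray MZ]
2. ∠MNR = 117°  [△RMN]
3. ∠RNZ = 63°  [linear pair at N on MZ]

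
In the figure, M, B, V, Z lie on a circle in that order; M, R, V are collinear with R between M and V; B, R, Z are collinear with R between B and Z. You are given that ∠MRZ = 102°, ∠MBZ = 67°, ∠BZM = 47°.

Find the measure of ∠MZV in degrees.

1. ∠VMZ = 31°  [△MRZ]
2. ∠MVZ = 67°  [same arc MZ]
3. ∠MZV = 82°  [△MVZ]

∠MZV = 82°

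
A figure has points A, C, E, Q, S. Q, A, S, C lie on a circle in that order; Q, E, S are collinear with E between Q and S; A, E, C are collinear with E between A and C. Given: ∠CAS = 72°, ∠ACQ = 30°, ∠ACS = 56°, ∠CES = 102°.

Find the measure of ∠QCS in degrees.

1. ∠CQS = 72°  [same arc SC]
2. ∠CSQ = 22°  [△SEC]
3. ∠QCS = 86°  [△QSC]

∠QCS = 86°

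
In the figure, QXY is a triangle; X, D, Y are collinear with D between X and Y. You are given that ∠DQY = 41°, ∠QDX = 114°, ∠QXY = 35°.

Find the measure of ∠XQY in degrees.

∠XQY = 72°

1. ∠QDY = 66°  [linear pair at D on XY]
2. ∠DYQ = 73°  [△QDY]
3. ∠QYX = 73°  [D on ray YX]
4. ∠XQY = 72°  [△QXY]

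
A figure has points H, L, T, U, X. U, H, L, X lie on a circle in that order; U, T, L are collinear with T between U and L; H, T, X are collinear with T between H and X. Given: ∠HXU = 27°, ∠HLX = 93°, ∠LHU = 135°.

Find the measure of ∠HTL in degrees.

1. ∠HLU = 27°  [same arc UH]
2. ∠HUX = 87°  [cyclic UHLX, opposite ∠U+∠L]
3. ∠HUL = 18°  [△UHL]
4. ∠UHX = 66°  [△UHX]
5. ∠HTU = 96°  [△UTH]
6. ∠HTL = 84°  [linear pair at T on UL]

∠HTL = 84°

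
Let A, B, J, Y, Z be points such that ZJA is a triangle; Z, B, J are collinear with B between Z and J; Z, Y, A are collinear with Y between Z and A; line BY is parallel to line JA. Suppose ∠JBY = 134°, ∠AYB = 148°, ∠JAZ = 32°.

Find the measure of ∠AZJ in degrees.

∠AZJ = 102°

1. ∠YBZ = 46°  [linear pair at B on ZJ]
2. ∠BYZ = 32°  [linear pair at Y on ZA]
3. ∠BZY = 102°  [△ZBY]
4. ∠AZJ = 102°  [B on ZJ, Y on ZA]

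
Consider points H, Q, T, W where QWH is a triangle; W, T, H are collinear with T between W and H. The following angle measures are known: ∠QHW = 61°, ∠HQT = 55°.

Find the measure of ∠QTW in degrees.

∠QTW = 116°

1. ∠QHT = 61°  [T on ray HW]
2. ∠HTQ = 64°  [△QTH]
3. ∠QTW = 116°  [linear pair at T on WH]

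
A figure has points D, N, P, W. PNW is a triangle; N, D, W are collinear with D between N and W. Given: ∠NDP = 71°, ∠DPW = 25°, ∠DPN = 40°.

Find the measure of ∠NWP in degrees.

∠NWP = 46°

1. ∠PDW = 109°  [linear pair at D on NW]
2. ∠DWP = 46°  [△PDW]
3. ∠NWP = 46°  [D on ray WN]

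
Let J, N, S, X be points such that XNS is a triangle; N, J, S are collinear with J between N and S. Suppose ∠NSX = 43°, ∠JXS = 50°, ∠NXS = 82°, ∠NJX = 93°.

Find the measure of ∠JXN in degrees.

∠JXN = 32°

1. ∠SNX = 55°  [△XNS]
2. ∠JNX = 55°  [J on ray NS]
3. ∠JXN = 32°  [△XNJ]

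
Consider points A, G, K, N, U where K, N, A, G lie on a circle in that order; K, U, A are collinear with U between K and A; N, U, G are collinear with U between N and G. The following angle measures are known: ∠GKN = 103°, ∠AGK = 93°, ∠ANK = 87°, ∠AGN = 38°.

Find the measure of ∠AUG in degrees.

∠AUG = 120°

1. ∠GAN = 77°  [cyclic KNAG, opposite ∠K+∠A]
2. ∠ANG = 65°  [△NAG]
3. ∠AKG = 65°  [same arc AG]
4. ∠GAK = 22°  [△KAG]
5. ∠AUG = 120°  [△AUG]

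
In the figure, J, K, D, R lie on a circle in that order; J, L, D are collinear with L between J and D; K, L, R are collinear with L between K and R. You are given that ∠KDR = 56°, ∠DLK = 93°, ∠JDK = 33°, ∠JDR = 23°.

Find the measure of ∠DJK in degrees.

1. ∠JLK = 87°  [linear pair at L on JD]
2. ∠JKR = 23°  [same arc JR]
3. ∠DJK = 70°  [△JLK]

∠DJK = 70°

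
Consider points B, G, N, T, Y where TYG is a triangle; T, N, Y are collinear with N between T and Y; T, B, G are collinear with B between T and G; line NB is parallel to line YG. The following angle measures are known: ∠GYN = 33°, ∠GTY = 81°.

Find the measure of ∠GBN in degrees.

1. ∠GYT = 33°  [N on ray YT]
2. ∠TGY = 66°  [△TYG]
3. ∠NBT = 66°  [NB∥YG, corresponding at B]
4. ∠GBN = 114°  [linear pair at B on TG]

∠GBN = 114°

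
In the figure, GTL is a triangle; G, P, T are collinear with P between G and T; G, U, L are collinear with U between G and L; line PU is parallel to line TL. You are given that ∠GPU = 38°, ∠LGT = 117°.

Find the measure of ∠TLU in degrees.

1. ∠GTL = 38°  [PU∥TL, corresponding at P]
2. ∠GLT = 25°  [△GTL]
3. ∠TLU = 25°  [U on ray LG]

∠TLU = 25°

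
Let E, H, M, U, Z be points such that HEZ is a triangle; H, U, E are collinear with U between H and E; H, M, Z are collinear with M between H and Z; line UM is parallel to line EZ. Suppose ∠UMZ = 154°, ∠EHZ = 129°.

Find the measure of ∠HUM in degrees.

∠HUM = 25°

1. ∠HMU = 26°  [linear pair at M on HZ]
2. ∠MHU = 129°  [U on HE, M on HZ]
3. ∠HUM = 25°  [△HUM]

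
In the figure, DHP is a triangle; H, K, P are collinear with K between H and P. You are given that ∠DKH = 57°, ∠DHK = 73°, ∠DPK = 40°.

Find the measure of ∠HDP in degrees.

∠HDP = 67°

1. ∠DHP = 73°  [K on ray HP]
2. ∠DPH = 40°  [K on ray PH]
3. ∠HDP = 67°  [△DHP]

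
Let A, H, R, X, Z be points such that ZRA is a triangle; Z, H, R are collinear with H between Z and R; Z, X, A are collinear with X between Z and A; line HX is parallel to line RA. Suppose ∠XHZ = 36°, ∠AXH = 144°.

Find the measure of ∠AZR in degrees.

∠AZR = 108°

1. ∠HXZ = 36°  [linear pair at X on ZA]
2. ∠HZX = 108°  [△ZHX]
3. ∠AZR = 108°  [H on ZR, X on ZA]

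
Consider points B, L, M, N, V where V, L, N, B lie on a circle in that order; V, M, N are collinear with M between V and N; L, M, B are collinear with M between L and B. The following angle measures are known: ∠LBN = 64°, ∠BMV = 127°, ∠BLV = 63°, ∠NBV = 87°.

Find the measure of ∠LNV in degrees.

∠LNV = 23°

1. ∠LVN = 64°  [same arc LN]
2. ∠NLV = 93°  [cyclic VLNB, opposite ∠L+∠B]
3. ∠LNV = 23°  [△VLN]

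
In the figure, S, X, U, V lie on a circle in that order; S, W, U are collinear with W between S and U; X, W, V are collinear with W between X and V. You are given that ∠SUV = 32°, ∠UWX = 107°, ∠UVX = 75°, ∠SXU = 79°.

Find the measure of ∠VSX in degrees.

∠VSX = 122°

1. ∠SXV = 32°  [same arc SV]
2. ∠USX = 75°  [same arc XU]
3. ∠SUX = 26°  [△SXU]
4. ∠SVX = 26°  [same arc SX]
5. ∠VSX = 122°  [△SXV]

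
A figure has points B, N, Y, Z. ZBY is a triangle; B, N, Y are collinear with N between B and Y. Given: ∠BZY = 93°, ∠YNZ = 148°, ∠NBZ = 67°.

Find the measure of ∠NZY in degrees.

∠NZY = 12°

1. ∠YBZ = 67°  [N on ray BY]
2. ∠BYZ = 20°  [△ZBY]
3. ∠NYZ = 20°  [N on ray YB]
4. ∠NZY = 12°  [△ZNY]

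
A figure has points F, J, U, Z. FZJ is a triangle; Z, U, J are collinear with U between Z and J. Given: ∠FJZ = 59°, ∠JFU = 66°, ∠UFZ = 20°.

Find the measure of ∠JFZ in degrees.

1. ∠FJU = 59°  [U on ray JZ]
2. ∠FUJ = 55°  [△FUJ]
3. ∠FUZ = 125°  [linear pair at U on ZJ]
4. ∠FZU = 35°  [△FZU]
5. ∠FZJ = 35°  [U on ray ZJ]
6. ∠JFZ = 86°  [△FZJ]

∠JFZ = 86°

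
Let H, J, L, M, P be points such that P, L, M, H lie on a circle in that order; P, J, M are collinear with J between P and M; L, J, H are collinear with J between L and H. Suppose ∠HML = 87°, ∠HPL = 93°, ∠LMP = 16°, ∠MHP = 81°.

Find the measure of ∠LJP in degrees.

1. ∠LHP = 16°  [same arc PL]
2. ∠MLP = 99°  [cyclic PLMH, opposite ∠L+∠H]
3. ∠HLP = 71°  [△PLH]
4. ∠LPM = 65°  [△PLM]
5. ∠LJP = 44°  [△PJL]

∠LJP = 44°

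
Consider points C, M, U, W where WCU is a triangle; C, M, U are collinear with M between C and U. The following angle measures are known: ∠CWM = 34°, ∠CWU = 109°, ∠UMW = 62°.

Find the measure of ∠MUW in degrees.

1. ∠CMW = 118°  [linear pair at M on CU]
2. ∠MCW = 28°  [△WCM]
3. ∠UCW = 28°  [M on ray CU]
4. ∠CUW = 43°  [△WCU]
5. ∠MUW = 43°  [M on ray UC]

∠MUW = 43°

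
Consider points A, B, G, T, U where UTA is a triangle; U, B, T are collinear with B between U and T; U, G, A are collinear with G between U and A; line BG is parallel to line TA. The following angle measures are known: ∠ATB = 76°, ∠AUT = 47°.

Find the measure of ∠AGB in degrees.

∠AGB = 123°

1. ∠ATU = 76°  [B on ray TU]
2. ∠TAU = 57°  [△UTA]
3. ∠BGU = 57°  [BG∥TA, corresponding at G]
4. ∠AGB = 123°  [linear pair at G on UA]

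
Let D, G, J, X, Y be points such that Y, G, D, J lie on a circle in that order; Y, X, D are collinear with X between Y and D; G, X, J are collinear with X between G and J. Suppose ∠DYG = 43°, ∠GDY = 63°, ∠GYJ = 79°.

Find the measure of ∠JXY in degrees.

∠JXY = 81°

1. ∠DJG = 43°  [same arc GD]
2. ∠GJY = 63°  [same arc YG]
3. ∠GDJ = 101°  [cyclic YGDJ, opposite ∠Y+∠D]
4. ∠DGJ = 36°  [△GDJ]
5. ∠DYJ = 36°  [same arc DJ]
6. ∠JXY = 81°  [△YXJ]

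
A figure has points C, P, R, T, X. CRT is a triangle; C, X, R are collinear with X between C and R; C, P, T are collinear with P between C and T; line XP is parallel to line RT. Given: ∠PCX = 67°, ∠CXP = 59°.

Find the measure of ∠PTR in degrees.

1. ∠CPX = 54°  [△CXP]
2. ∠TPX = 126°  [linear pair at P on CT]
3. ∠PTR = 54°  [XP∥RT, co-interior at T–P]

∠PTR = 54°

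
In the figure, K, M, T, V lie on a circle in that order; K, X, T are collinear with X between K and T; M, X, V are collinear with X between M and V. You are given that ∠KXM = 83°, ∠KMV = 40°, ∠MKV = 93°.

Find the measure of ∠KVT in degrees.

1. ∠TXV = 83°  [vertical angles at X]
2. ∠KTV = 40°  [same arc KV]
3. ∠KVM = 47°  [△KMV]
4. ∠KXV = 97°  [linear pair at X on KT]
5. ∠TKV = 36°  [△KXV]
6. ∠KVT = 104°  [△KTV]

∠KVT = 104°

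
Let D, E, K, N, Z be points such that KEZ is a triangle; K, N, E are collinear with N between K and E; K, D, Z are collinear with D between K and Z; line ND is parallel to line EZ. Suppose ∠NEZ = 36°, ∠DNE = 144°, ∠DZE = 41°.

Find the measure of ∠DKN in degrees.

∠DKN = 103°

1. ∠KEZ = 36°  [N on ray EK]
2. ∠EZK = 41°  [D on ray ZK]
3. ∠EKZ = 103°  [△KEZ]
4. ∠DKN = 103°  [N on KE, D on KZ]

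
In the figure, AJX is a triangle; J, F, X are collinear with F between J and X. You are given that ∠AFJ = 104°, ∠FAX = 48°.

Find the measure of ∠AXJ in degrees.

1. ∠AFX = 76°  [linear pair at F on JX]
2. ∠AXF = 56°  [△AFX]
3. ∠AXJ = 56°  [F on ray XJ]

∠AXJ = 56°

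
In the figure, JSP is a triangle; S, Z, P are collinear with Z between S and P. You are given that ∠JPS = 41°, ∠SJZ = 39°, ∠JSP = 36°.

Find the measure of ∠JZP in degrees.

∠JZP = 75°

1. ∠JSZ = 36°  [Z on ray SP]
2. ∠JZS = 105°  [△JSZ]
3. ∠JZP = 75°  [linear pair at Z on SP]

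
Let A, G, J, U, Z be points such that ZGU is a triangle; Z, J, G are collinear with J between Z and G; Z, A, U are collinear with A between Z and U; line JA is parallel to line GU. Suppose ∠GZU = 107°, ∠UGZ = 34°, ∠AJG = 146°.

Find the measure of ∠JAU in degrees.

∠JAU = 141°

1. ∠GUZ = 39°  [△ZGU]
2. ∠JAZ = 39°  [JA∥GU, corresponding at A]
3. ∠JAU = 141°  [linear pair at A on ZU]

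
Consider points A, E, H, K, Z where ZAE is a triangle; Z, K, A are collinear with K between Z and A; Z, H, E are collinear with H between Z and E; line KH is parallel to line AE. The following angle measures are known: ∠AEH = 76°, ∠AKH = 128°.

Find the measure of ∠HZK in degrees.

∠HZK = 52°

1. ∠AEZ = 76°  [H on ray EZ]
2. ∠HKZ = 52°  [linear pair at K on ZA]
3. ∠KHZ = 76°  [KH∥AE, corresponding at H]
4. ∠HZK = 52°  [△ZKH]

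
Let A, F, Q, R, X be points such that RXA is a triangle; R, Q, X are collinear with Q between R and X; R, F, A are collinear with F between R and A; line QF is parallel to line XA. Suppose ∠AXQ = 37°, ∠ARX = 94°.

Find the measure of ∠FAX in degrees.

1. ∠AXR = 37°  [Q on ray XR]
2. ∠RAX = 49°  [△RXA]
3. ∠FAX = 49°  [F on ray AR]

∠FAX = 49°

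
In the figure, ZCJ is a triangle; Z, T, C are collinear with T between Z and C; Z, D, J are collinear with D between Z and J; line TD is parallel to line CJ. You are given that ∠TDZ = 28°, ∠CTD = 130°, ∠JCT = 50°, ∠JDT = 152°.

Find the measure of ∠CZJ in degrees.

∠CZJ = 102°

1. ∠CJZ = 28°  [TD∥CJ, corresponding at D]
2. ∠JCZ = 50°  [T on ray CZ]
3. ∠CZJ = 102°  [△ZCJ]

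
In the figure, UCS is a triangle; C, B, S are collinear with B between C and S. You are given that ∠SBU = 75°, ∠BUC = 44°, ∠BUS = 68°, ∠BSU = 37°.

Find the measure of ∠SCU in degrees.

∠SCU = 31°

1. ∠CBU = 105°  [linear pair at B on CS]
2. ∠BCU = 31°  [△UCB]
3. ∠SCU = 31°  [B on ray CS]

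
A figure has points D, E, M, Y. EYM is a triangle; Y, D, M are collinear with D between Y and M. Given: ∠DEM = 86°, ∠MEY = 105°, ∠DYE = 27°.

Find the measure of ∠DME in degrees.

∠DME = 48°

1. ∠EYM = 27°  [D on ray YM]
2. ∠EMY = 48°  [△EYM]
3. ∠DME = 48°  [D on ray MY]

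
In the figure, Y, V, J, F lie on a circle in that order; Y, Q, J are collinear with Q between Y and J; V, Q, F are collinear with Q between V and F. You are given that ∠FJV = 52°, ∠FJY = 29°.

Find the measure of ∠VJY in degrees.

∠VJY = 23°

1. ∠FYV = 128°  [cyclic YVJF, opposite ∠Y+∠J]
2. ∠FVY = 29°  [same arc YF]
3. ∠VFY = 23°  [△YVF]
4. ∠VJY = 23°  [same arc YV]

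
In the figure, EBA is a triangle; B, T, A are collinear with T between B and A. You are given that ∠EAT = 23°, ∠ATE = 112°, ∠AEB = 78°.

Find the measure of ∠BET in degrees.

1. ∠BAE = 23°  [T on ray AB]
2. ∠BTE = 68°  [linear pair at T on BA]
3. ∠ABE = 79°  [△EBA]
4. ∠EBT = 79°  [T on ray BA]
5. ∠BET = 33°  [△EBT]

∠BET = 33°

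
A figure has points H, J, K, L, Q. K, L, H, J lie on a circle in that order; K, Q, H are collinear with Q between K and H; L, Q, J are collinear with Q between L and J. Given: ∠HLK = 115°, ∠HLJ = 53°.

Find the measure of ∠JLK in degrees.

1. ∠HJK = 65°  [cyclic KLHJ, opposite ∠L+∠J]
2. ∠HKJ = 53°  [same arc HJ]
3. ∠JHK = 62°  [△KHJ]
4. ∠JLK = 62°  [same arc KJ]

∠JLK = 62°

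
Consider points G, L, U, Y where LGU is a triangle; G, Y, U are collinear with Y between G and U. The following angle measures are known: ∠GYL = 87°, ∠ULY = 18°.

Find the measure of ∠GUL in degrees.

1. ∠LYU = 93°  [linear pair at Y on GU]
2. ∠LUY = 69°  [△LYU]
3. ∠GUL = 69°  [Y on ray UG]

∠GUL = 69°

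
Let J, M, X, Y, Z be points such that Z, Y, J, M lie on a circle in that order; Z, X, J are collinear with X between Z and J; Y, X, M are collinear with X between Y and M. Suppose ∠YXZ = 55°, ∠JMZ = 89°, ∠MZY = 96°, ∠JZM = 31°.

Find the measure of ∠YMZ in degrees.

∠YMZ = 24°

1. ∠JXM = 55°  [vertical angles at X]
2. ∠MXZ = 125°  [linear pair at X on ZJ]
3. ∠YMZ = 24°  [△ZXM]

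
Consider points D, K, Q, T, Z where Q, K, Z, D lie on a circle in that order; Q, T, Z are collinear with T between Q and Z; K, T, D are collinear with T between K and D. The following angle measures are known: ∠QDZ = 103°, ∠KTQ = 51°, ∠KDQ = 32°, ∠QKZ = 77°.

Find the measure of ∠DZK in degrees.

∠DZK = 90°

1. ∠KTZ = 129°  [linear pair at T on QZ]
2. ∠KZQ = 32°  [same arc QK]
3. ∠KQZ = 71°  [△QKZ]
4. ∠DKZ = 19°  [△KTZ]
5. ∠KDZ = 71°  [same arc KZ]
6. ∠DZK = 90°  [△KZD]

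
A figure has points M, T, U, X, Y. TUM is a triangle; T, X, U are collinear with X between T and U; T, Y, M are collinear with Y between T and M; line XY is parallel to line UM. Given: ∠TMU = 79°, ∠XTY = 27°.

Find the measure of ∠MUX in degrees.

∠MUX = 74°

1. ∠TYX = 79°  [XY∥UM, corresponding at Y]
2. ∠TXY = 74°  [△TXY]
3. ∠UXY = 106°  [linear pair at X on TU]
4. ∠MUX = 74°  [XY∥UM, co-interior at U–X]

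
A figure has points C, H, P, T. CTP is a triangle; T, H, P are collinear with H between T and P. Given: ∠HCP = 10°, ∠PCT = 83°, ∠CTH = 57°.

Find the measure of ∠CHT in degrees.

1. ∠CTP = 57°  [H on ray TP]
2. ∠CPT = 40°  [△CTP]
3. ∠CPH = 40°  [H on ray PT]
4. ∠CHP = 130°  [△CHP]
5. ∠CHT = 50°  [linear pair at H on TP]

∠CHT = 50°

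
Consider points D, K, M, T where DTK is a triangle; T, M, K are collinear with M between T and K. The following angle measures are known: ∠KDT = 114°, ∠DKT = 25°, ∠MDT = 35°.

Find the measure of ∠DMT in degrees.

∠DMT = 104°

1. ∠DTK = 41°  [△DTK]
2. ∠DTM = 41°  [M on ray TK]
3. ∠DMT = 104°  [△DTM]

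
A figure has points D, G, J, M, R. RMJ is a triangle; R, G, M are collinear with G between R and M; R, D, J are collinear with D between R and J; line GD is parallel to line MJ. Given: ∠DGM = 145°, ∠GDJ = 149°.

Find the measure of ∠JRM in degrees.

∠JRM = 114°

1. ∠DGR = 35°  [linear pair at G on RM]
2. ∠GDR = 31°  [linear pair at D on RJ]
3. ∠DRG = 114°  [△RGD]
4. ∠JRM = 114°  [G on RM, D on RJ]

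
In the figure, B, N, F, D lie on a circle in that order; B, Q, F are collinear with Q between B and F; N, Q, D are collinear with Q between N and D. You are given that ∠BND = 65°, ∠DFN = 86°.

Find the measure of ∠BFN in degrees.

1. ∠DBN = 94°  [cyclic BNFD, opposite ∠B+∠F]
2. ∠BDN = 21°  [△BND]
3. ∠BFN = 21°  [same arc BN]

∠BFN = 21°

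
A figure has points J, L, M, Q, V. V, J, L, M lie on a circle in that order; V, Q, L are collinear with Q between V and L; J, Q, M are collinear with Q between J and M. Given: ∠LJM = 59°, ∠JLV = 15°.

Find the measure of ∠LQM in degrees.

∠LQM = 74°

1. ∠LVM = 59°  [same arc LM]
2. ∠JMV = 15°  [same arc VJ]
3. ∠MQV = 106°  [△VQM]
4. ∠LQM = 74°  [linear pair at Q on VL]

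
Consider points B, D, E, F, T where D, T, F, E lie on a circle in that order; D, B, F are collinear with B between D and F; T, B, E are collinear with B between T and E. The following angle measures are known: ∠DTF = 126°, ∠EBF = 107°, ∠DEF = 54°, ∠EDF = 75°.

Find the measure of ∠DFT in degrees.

∠DFT = 32°

1. ∠DBT = 107°  [vertical angles at B]
2. ∠ETF = 75°  [same arc FE]
3. ∠FBT = 73°  [linear pair at B on DF]
4. ∠DFT = 32°  [△TBF]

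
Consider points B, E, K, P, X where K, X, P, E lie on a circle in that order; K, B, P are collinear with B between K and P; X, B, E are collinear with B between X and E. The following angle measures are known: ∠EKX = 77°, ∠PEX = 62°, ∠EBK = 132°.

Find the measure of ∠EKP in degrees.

∠EKP = 15°

1. ∠EPX = 103°  [cyclic KXPE, opposite ∠K+∠P]
2. ∠EXP = 15°  [△XPE]
3. ∠EKP = 15°  [same arc PE]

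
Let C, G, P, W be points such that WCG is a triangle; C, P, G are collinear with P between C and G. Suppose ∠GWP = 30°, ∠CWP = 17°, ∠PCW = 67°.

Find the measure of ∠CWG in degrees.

1. ∠CPW = 96°  [△WCP]
2. ∠GCW = 67°  [P on ray CG]
3. ∠GPW = 84°  [linear pair at P on CG]
4. ∠PGW = 66°  [△WPG]
5. ∠CGW = 66°  [P on ray GC]
6. ∠CWG = 47°  [△WCG]

∠CWG = 47°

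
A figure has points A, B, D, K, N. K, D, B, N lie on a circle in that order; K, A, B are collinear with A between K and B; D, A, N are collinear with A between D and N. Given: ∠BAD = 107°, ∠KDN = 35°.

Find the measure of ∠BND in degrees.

∠BND = 72°

1. ∠KAN = 107°  [vertical angles at A]
2. ∠KBN = 35°  [same arc KN]
3. ∠BAN = 73°  [linear pair at A on KB]
4. ∠BND = 72°  [△BAN]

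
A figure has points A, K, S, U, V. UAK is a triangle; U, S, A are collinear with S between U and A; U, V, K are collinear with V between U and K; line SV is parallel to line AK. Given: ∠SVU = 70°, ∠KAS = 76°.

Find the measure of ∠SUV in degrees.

∠SUV = 34°

1. ∠AKU = 70°  [SV∥AK, corresponding at V]
2. ∠KAU = 76°  [S on ray AU]
3. ∠AUK = 34°  [△UAK]
4. ∠SUV = 34°  [S on UA, V on UK]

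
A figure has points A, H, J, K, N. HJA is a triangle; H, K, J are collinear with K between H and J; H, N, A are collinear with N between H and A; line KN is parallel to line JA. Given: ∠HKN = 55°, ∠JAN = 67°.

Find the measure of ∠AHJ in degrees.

1. ∠AJH = 55°  [KN∥JA, corresponding at K]
2. ∠HAJ = 67°  [N on ray AH]
3. ∠AHJ = 58°  [△HJA]

∠AHJ = 58°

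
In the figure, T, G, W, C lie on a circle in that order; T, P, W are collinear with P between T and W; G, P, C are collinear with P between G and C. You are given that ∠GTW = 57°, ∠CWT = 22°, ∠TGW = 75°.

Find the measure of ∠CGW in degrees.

1. ∠TCW = 105°  [cyclic TGWC, opposite ∠G+∠C]
2. ∠CTW = 53°  [△TWC]
3. ∠CGW = 53°  [same arc WC]

∠CGW = 53°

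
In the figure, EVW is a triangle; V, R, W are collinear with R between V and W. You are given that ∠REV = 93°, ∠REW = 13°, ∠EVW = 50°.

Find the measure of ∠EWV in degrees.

∠EWV = 24°

1. ∠EVR = 50°  [R on ray VW]
2. ∠ERV = 37°  [△EVR]
3. ∠ERW = 143°  [linear pair at R on VW]
4. ∠EWR = 24°  [△ERW]
5. ∠EWV = 24°  [R on ray WV]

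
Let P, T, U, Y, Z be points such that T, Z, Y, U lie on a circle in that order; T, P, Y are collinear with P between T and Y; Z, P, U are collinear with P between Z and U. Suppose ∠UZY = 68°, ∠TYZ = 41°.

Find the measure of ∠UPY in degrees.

∠UPY = 109°

1. ∠UTY = 68°  [same arc YU]
2. ∠TUZ = 41°  [same arc TZ]
3. ∠TPU = 71°  [△TPU]
4. ∠UPY = 109°  [linear pair at P on TY]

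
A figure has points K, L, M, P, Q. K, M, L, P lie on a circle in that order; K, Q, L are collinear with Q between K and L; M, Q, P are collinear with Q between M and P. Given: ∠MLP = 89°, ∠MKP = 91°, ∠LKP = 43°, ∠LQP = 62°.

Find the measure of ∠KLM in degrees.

∠KLM = 19°

1. ∠LMP = 43°  [same arc LP]
2. ∠KQM = 62°  [vertical angles at Q]
3. ∠LQM = 118°  [linear pair at Q on KL]
4. ∠KLM = 19°  [△MQL]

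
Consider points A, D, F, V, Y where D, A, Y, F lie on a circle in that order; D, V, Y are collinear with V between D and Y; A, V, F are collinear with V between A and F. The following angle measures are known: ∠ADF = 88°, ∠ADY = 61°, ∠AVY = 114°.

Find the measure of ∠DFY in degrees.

1. ∠AYF = 92°  [cyclic DAYF, opposite ∠D+∠Y]
2. ∠AFY = 61°  [same arc AY]
3. ∠DVF = 114°  [vertical angles at V]
4. ∠FAY = 27°  [△AYF]
5. ∠FVY = 66°  [linear pair at V on DY]
6. ∠FDY = 27°  [same arc YF]
7. ∠DYF = 53°  [△YVF]
8. ∠DFY = 100°  [△DYF]

∠DFY = 100°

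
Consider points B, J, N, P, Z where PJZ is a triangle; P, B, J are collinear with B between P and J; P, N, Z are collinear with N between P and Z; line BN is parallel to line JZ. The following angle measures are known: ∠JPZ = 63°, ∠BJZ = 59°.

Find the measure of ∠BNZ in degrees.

1. ∠PJZ = 59°  [B on ray JP]
2. ∠JZP = 58°  [△PJZ]
3. ∠BNP = 58°  [BN∥JZ, corresponding at N]
4. ∠BNZ = 122°  [linear pair at N on PZ]

∠BNZ = 122°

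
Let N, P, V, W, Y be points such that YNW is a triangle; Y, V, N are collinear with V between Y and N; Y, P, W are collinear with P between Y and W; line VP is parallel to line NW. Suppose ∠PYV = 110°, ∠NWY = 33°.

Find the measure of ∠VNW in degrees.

1. ∠NYW = 110°  [V on YN, P on YW]
2. ∠WNY = 37°  [△YNW]
3. ∠VNW = 37°  [V on ray NY]

∠VNW = 37°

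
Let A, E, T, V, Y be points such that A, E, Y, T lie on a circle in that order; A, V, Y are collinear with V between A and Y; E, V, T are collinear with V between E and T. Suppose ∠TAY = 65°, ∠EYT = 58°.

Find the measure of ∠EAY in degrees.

1. ∠TEY = 65°  [same arc YT]
2. ∠ETY = 57°  [△EYT]
3. ∠EAY = 57°  [same arc EY]

∠EAY = 57°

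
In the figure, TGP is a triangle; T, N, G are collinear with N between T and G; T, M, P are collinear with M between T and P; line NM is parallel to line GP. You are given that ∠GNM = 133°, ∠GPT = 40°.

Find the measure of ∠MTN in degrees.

∠MTN = 93°

1. ∠MNT = 47°  [linear pair at N on TG]
2. ∠NMT = 40°  [NM∥GP, corresponding at M]
3. ∠MTN = 93°  [△TNM]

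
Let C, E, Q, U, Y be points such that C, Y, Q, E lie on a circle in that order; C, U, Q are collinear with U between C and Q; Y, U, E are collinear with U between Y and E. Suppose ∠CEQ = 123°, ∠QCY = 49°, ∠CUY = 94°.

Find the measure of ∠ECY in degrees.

1. ∠CYQ = 57°  [cyclic CYQE, opposite ∠Y+∠E]
2. ∠CQY = 74°  [△CYQ]
3. ∠CYE = 37°  [△CUY]
4. ∠CEY = 74°  [same arc CY]
5. ∠ECY = 69°  [△CYE]

∠ECY = 69°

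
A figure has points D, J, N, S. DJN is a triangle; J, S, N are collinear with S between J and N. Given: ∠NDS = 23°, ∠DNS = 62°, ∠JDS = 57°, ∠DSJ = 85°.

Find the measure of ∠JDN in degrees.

1. ∠DNJ = 62°  [S on ray NJ]
2. ∠DJS = 38°  [△DJS]
3. ∠DJN = 38°  [S on ray JN]
4. ∠JDN = 80°  [△DJN]

∠JDN = 80°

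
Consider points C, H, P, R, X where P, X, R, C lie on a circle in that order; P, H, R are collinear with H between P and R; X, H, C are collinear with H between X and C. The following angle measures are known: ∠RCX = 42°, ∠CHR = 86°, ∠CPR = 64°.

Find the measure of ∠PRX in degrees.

∠PRX = 22°

1. ∠PHX = 86°  [vertical angles at H]
2. ∠CXR = 64°  [same arc RC]
3. ∠RHX = 94°  [linear pair at H on PR]
4. ∠PRX = 22°  [△XHR]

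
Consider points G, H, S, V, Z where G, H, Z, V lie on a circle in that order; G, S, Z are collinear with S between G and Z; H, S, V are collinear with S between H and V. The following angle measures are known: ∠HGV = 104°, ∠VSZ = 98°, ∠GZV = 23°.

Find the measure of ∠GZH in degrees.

1. ∠HZV = 76°  [cyclic GHZV, opposite ∠G+∠Z]
2. ∠GSH = 98°  [vertical angles at S]
3. ∠HVZ = 59°  [△ZSV]
4. ∠VHZ = 45°  [△HZV]
5. ∠HSZ = 82°  [linear pair at S on GZ]
6. ∠GZH = 53°  [△HSZ]

∠GZH = 53°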